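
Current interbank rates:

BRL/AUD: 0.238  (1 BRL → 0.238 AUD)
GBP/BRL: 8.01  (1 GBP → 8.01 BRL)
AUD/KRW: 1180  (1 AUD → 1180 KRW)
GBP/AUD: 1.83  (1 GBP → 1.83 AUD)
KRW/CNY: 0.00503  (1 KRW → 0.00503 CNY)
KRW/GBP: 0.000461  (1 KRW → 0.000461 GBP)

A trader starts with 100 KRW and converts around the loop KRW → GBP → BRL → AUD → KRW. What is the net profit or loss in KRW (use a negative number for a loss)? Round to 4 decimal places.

100 KRW × 0.000461 = 0.0461 GBP
0.0461 GBP × 8.01 = 0.369261 BRL
0.369261 BRL × 0.238 = 0.087884118 AUD
0.087884118 AUD × 1180 = 103.70325924 KRW
Net change: 103.70325924 − 100 = 3.70325924 KRW

3.7033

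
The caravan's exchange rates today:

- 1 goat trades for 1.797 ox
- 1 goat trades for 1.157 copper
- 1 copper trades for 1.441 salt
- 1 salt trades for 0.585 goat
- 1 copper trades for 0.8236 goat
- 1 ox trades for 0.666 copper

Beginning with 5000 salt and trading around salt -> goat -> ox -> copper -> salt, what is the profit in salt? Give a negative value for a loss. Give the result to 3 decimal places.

5000 salt × 0.585 = 2925 goat
2925 goat × 1.797 = 5256.225 ox
5256.225 ox × 0.666 = 3500.64585 copper
3500.64585 copper × 1.441 = 5044.43066985 salt
Net change: 5044.43066985 − 5000 = 44.43066985 salt

44.431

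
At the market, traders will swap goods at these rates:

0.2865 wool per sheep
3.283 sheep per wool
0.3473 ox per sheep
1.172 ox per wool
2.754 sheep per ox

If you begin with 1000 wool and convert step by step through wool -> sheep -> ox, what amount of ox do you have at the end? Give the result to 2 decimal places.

1000 wool × 3.283 = 3283 sheep
3283 sheep × 0.3473 = 1140.1859 ox

1140.19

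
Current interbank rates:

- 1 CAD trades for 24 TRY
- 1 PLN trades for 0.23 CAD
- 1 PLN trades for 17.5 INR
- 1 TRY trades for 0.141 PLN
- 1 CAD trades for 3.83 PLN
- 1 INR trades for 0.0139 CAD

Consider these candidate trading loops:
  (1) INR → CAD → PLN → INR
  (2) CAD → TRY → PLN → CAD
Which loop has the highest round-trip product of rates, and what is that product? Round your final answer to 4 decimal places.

(1) 0.0139 × 3.83 × 17.5 = 0.93165
(2) 24 × 0.141 × 0.23 = 0.77832
Highest is cycle (1) at 0.9316 (≤1, no arbitrage).

0.9316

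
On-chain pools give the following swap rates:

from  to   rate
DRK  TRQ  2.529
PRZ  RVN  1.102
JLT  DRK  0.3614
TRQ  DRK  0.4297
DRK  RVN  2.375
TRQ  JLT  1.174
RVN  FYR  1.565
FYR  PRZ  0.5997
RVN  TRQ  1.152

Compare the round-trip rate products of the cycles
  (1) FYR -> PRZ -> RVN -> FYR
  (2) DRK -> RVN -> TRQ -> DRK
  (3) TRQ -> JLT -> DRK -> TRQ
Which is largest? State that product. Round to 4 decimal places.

(1) 0.5997 × 1.102 × 1.565 = 1.03426
(2) 2.375 × 1.152 × 0.4297 = 1.17566
(3) 1.174 × 0.3614 × 2.529 = 1.07301
Highest is cycle (2) at 1.1757 (>1, arbitrage).

1.1757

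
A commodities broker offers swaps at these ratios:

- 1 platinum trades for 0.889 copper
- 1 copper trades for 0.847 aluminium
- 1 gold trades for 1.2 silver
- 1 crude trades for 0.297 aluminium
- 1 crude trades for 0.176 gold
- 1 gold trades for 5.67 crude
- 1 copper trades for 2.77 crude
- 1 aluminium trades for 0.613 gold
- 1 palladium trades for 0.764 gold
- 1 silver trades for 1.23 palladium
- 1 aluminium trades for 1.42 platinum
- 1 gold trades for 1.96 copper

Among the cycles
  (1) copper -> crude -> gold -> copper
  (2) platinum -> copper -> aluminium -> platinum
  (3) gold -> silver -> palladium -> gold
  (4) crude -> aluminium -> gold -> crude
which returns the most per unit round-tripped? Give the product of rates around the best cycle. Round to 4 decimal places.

1.1277

(1) 2.77 × 0.176 × 1.96 = 0.95554
(2) 0.889 × 0.847 × 1.42 = 1.06924
(3) 1.2 × 1.23 × 0.764 = 1.12766
(4) 0.297 × 0.613 × 5.67 = 1.03229
Highest is cycle (3) at 1.1277 (>1, arbitrage).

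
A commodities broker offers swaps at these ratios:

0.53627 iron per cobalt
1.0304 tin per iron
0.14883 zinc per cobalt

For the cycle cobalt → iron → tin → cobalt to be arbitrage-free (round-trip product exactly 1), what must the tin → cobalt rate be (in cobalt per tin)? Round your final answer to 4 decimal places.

Known legs of the cycle: 0.53627 × 1.0304 = 0.552572608
For no arbitrage the full-cycle product must be 1, so the missing rate is 1 / 0.552572608 ≈ 1.809717.

1.8097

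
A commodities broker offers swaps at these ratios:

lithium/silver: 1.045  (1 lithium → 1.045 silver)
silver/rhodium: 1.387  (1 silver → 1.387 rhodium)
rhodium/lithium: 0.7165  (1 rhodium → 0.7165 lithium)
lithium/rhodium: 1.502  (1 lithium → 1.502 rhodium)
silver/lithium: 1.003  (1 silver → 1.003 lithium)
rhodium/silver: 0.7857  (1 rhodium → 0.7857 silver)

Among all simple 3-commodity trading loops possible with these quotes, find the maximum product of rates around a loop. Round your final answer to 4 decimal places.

lithium→rhodium→silver→lithium: 1.502 × 0.7857 × 1.003 = 1.18366
lithium→silver→rhodium→lithium: 1.045 × 1.387 × 0.7165 = 1.03851
Maximum is lithium→rhodium→silver→lithium at 1.1837; arbitrage exists.

1.1837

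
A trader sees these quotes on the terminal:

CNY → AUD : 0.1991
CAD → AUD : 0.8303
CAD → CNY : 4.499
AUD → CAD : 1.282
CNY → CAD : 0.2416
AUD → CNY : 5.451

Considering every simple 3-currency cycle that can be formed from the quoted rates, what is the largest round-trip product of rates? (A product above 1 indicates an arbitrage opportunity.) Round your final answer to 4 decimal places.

AUD→CAD→CNY→AUD: 1.282 × 4.499 × 0.1991 = 1.14835
AUD→CNY→CAD→AUD: 5.451 × 0.2416 × 0.8303 = 1.09347
Maximum is AUD→CAD→CNY→AUD at 1.1484; arbitrage exists.

1.1484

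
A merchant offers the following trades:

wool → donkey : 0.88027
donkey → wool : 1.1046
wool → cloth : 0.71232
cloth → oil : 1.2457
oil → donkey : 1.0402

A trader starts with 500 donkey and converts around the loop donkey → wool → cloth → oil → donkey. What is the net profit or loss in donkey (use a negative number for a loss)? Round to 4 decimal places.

500 donkey × 1.1046 = 552.3 wool
552.3 wool × 0.71232 = 393.414336 cloth
393.414336 cloth × 1.2457 = 490.0762383552 oil
490.0762383552 oil × 1.0402 = 509.77730313707904 donkey
Net change: 509.77730313707904 − 500 = 9.77730313707904 donkey

9.7773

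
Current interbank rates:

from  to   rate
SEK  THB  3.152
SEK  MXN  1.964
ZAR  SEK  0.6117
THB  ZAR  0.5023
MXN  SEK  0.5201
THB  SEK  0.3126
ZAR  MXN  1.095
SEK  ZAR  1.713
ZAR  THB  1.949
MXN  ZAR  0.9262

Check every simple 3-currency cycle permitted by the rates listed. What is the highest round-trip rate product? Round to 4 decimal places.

1.1127

MXN→ZAR→SEK→MXN: 0.9262 × 0.6117 × 1.964 = 1.11272
THB→SEK→ZAR→THB: 0.3126 × 1.713 × 1.949 = 1.04366
MXN→SEK→ZAR→MXN: 0.5201 × 1.713 × 1.095 = 0.97557
THB→ZAR→SEK→THB: 0.5023 × 0.6117 × 3.152 = 0.96847
Maximum is MXN→ZAR→SEK→MXN at 1.1127; arbitrage exists.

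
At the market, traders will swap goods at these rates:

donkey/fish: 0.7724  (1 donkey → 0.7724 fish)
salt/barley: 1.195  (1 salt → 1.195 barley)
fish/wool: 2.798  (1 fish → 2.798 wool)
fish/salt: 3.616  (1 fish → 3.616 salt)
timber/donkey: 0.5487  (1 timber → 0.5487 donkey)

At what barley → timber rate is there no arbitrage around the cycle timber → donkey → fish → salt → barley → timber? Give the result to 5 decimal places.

0.54604

Known legs of the cycle: 0.5487 × 0.7724 × 3.616 × 1.195 = 1.8313592753856
For no arbitrage the full-cycle product must be 1, so the missing rate is 1 / 1.8313592753856 ≈ 0.5460425.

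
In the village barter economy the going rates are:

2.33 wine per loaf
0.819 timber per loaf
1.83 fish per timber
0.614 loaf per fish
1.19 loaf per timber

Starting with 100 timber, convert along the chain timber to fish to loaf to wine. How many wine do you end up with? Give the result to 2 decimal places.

100 timber × 1.83 = 183 fish
183 fish × 0.614 = 112.362 loaf
112.362 loaf × 2.33 = 261.80346 wine

261.80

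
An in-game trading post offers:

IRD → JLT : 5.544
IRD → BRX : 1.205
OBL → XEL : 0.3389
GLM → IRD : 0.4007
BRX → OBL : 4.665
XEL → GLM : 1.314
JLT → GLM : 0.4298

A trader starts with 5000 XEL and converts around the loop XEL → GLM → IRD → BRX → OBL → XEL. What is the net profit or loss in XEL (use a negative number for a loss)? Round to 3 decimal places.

5000 XEL × 1.314 = 6570 GLM
6570 GLM × 0.4007 = 2632.599 IRD
2632.599 IRD × 1.205 = 3172.281795 BRX
3172.281795 BRX × 4.665 = 14798.694573675 OBL
14798.694573675 OBL × 0.3389 = 5015.2775910184575 XEL
Net change: 5015.2775910184575 − 5000 = 15.2775910184575 XEL

15.278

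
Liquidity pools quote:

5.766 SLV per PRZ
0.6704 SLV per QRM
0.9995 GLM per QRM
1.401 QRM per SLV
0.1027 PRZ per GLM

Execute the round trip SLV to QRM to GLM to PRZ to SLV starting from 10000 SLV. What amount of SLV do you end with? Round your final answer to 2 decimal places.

10000 SLV × 1.401 = 14010 QRM
14010 QRM × 0.9995 = 14002.995 GLM
14002.995 GLM × 0.1027 = 1438.1075865 PRZ
1438.1075865 PRZ × 5.766 = 8292.128343759 SLV

8292.13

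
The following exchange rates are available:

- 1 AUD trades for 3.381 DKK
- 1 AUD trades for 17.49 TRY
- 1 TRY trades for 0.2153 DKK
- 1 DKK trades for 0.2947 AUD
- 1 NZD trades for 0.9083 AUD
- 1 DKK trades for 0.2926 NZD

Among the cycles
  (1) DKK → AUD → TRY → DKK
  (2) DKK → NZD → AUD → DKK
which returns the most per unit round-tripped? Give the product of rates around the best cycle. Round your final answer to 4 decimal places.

(1) 0.2947 × 17.49 × 0.2153 = 1.10972
(2) 0.2926 × 0.9083 × 3.381 = 0.89856
Highest is cycle (1) at 1.1097 (>1, arbitrage).

1.1097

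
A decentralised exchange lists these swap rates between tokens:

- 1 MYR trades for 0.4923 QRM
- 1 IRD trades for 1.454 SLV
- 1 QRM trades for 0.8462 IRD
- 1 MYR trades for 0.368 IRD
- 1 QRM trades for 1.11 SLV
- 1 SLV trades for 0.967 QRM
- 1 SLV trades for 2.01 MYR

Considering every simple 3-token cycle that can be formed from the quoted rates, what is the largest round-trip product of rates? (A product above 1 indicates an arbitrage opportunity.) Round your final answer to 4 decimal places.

SLV→QRM→IRD→SLV: 0.967 × 0.8462 × 1.454 = 1.18977
SLV→MYR→QRM→SLV: 2.01 × 0.4923 × 1.11 = 1.09837
SLV→MYR→IRD→SLV: 2.01 × 0.368 × 1.454 = 1.07549
Maximum is SLV→QRM→IRD→SLV at 1.1898; arbitrage exists.

1.1898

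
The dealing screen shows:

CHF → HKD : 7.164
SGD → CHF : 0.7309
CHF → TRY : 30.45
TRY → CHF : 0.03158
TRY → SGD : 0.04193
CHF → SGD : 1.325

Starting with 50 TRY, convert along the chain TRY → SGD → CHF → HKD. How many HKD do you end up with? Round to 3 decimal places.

50 TRY × 0.04193 = 2.0965 SGD
2.0965 SGD × 0.7309 = 1.53233185 CHF
1.53233185 CHF × 7.164 = 10.9776253734 HKD

10.978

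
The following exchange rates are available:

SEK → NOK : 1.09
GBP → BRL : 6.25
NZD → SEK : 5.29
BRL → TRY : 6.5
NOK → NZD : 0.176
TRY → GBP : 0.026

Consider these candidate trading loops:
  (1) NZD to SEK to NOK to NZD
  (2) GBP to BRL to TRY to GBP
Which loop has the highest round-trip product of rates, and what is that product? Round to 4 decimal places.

1.0563

(1) 5.29 × 1.09 × 0.176 = 1.01483
(2) 6.25 × 6.5 × 0.026 = 1.05625
Highest is cycle (2) at 1.0563 (>1, arbitrage).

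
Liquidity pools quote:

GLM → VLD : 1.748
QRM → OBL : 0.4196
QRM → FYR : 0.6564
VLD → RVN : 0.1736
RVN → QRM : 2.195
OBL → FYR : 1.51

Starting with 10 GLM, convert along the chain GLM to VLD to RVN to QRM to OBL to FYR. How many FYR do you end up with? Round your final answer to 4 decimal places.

4.2202

10 GLM × 1.748 = 17.48 VLD
17.48 VLD × 0.1736 = 3.034528 RVN
3.034528 RVN × 2.195 = 6.66078896 QRM
6.66078896 QRM × 0.4196 = 2.794867047616 OBL
2.794867047616 OBL × 1.51 = 4.22024924190016 FYR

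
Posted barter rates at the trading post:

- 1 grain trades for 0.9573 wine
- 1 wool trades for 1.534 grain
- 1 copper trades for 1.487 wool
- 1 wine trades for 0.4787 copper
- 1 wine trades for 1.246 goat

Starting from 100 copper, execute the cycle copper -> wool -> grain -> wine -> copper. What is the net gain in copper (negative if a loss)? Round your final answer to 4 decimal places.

4.5317

100 copper × 1.487 = 148.7 wool
148.7 wool × 1.534 = 228.1058 grain
228.1058 grain × 0.9573 = 218.36568234 wine
218.36568234 wine × 0.4787 = 104.531652136158 copper
Net change: 104.531652136158 − 100 = 4.531652136158 copper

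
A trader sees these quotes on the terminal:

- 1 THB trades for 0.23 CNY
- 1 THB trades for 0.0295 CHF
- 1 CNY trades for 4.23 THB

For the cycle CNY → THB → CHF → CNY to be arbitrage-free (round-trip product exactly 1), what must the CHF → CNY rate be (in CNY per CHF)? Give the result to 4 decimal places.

8.0138

Known legs of the cycle: 4.23 × 0.0295 = 0.124785
For no arbitrage the full-cycle product must be 1, so the missing rate is 1 / 0.124785 ≈ 8.013784.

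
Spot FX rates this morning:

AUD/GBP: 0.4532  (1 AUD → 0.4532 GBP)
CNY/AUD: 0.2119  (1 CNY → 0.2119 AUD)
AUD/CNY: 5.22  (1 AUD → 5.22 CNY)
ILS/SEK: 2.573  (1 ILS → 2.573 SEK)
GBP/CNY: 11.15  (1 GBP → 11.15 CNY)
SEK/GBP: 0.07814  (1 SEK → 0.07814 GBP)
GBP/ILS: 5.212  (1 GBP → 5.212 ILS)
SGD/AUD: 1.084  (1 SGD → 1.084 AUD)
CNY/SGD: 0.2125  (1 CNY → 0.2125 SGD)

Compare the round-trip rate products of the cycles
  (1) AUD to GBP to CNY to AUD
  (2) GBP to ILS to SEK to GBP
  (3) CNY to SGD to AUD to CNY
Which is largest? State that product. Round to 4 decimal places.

1.2024

(1) 0.4532 × 11.15 × 0.2119 = 1.07077
(2) 5.212 × 2.573 × 0.07814 = 1.04789
(3) 0.2125 × 1.084 × 5.22 = 1.20243
Highest is cycle (3) at 1.2024 (>1, arbitrage).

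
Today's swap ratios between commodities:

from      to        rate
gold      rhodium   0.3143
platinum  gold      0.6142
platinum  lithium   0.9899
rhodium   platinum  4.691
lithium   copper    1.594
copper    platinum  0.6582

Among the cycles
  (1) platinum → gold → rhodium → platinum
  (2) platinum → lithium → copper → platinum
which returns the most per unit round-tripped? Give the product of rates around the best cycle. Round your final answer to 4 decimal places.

(1) 0.6142 × 0.3143 × 4.691 = 0.90556
(2) 0.9899 × 1.594 × 0.6582 = 1.03857
Highest is cycle (2) at 1.0386 (>1, arbitrage).

1.0386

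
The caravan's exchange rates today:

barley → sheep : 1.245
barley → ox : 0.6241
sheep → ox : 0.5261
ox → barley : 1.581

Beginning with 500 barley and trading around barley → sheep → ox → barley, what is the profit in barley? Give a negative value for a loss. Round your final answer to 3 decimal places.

500 barley × 1.245 = 622.5 sheep
622.5 sheep × 0.5261 = 327.49725 ox
327.49725 ox × 1.581 = 517.77315225 barley
Net change: 517.77315225 − 500 = 17.77315225 barley

17.773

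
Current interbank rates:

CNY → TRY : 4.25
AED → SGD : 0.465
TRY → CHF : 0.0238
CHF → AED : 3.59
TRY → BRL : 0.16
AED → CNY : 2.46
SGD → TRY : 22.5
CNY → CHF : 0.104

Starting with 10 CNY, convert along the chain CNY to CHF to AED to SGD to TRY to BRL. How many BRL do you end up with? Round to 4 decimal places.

6.2500

10 CNY × 0.104 = 1.04 CHF
1.04 CHF × 3.59 = 3.7336 AED
3.7336 AED × 0.465 = 1.736124 SGD
1.736124 SGD × 22.5 = 39.06279 TRY
39.06279 TRY × 0.16 = 6.2500464 BRL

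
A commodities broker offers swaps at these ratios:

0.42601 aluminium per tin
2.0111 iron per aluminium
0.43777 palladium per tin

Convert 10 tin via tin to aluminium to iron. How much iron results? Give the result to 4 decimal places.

8.5675

10 tin × 0.42601 = 4.2601 aluminium
4.2601 aluminium × 2.0111 = 8.56748711 iron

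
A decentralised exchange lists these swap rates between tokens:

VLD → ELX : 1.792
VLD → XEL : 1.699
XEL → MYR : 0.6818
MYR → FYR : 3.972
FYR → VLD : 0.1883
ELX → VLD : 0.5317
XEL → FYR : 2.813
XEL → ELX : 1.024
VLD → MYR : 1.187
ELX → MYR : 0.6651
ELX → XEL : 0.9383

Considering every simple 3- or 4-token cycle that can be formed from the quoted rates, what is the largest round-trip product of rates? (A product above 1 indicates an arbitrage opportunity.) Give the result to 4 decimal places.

XEL→ELX→VLD→XEL: 1.024 × 0.5317 × 1.699 = 0.92504
XEL→FYR→VLD→XEL: 2.813 × 0.1883 × 1.699 = 0.89994
VLD→ELX→MYR→FYR→VLD: 1.792 × 0.6651 × 3.972 × 0.1883 = 0.89142
XEL→FYR→VLD→ELX→XEL: 2.813 × 0.1883 × 1.792 × 0.9383 = 0.89064
VLD→MYR→FYR→VLD: 1.187 × 3.972 × 0.1883 = 0.88779
XEL→MYR→FYR→VLD→XEL: 0.6818 × 3.972 × 0.1883 × 1.699 = 0.86638
Maximum is XEL→ELX→VLD→XEL at 0.9250; no arbitrage — every cycle loses value.

0.9250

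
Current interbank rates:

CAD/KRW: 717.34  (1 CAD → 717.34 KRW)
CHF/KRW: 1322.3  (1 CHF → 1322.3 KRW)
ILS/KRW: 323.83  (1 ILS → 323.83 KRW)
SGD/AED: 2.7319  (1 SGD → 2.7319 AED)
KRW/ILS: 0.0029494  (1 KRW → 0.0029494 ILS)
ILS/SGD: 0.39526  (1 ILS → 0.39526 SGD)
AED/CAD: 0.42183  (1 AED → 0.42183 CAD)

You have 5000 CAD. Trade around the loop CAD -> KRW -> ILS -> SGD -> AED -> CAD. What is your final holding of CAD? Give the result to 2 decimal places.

5000 CAD × 717.34 = 3586700 KRW
3586700 KRW × 0.0029494 = 10578.61298 ILS
10578.61298 ILS × 0.39526 = 4181.3025664748 SGD
4181.3025664748 SGD × 2.7319 = 11422.90048135250612 AED
11422.90048135250612 AED × 0.42183 = 4818.5221100489276565996 CAD

4818.52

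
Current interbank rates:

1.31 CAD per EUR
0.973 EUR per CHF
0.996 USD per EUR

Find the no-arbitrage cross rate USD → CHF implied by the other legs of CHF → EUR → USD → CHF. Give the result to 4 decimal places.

Known legs of the cycle: 0.973 × 0.996 = 0.969108
For no arbitrage the full-cycle product must be 1, so the missing rate is 1 / 0.969108 ≈ 1.031877.

1.0319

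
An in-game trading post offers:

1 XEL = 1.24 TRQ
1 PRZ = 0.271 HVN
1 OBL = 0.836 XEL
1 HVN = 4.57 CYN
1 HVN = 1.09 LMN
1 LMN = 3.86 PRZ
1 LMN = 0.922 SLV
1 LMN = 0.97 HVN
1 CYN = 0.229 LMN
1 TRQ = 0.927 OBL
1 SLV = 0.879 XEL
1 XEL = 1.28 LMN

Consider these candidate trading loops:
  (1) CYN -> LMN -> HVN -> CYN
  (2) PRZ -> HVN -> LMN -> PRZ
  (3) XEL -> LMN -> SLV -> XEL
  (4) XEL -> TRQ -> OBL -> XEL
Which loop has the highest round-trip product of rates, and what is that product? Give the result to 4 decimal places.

(1) 0.229 × 0.97 × 4.57 = 1.01513
(2) 0.271 × 1.09 × 3.86 = 1.14021
(3) 1.28 × 0.922 × 0.879 = 1.03736
(4) 1.24 × 0.927 × 0.836 = 0.96097
Highest is cycle (2) at 1.1402 (>1, arbitrage).

1.1402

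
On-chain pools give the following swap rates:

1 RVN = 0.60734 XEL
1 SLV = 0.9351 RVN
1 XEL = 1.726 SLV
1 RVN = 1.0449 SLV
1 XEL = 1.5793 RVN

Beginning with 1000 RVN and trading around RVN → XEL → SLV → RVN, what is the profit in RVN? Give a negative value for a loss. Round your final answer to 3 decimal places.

1000 RVN × 0.60734 = 607.34 XEL
607.34 XEL × 1.726 = 1048.26884 SLV
1048.26884 SLV × 0.9351 = 980.236192284 RVN
Net change: 980.236192284 − 1000 = -19.763807716 RVN

-19.764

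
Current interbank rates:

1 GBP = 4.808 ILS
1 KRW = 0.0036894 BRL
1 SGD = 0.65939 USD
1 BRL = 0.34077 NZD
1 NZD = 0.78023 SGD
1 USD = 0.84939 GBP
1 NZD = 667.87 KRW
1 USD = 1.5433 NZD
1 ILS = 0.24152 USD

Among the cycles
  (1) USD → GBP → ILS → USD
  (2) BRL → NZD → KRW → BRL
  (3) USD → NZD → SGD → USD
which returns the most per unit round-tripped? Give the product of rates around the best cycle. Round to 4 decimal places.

(1) 0.84939 × 4.808 × 0.24152 = 0.98634
(2) 0.34077 × 667.87 × 0.0036894 = 0.83967
(3) 1.5433 × 0.78023 × 0.65939 = 0.79399
Highest is cycle (1) at 0.9863 (≤1, no arbitrage).

0.9863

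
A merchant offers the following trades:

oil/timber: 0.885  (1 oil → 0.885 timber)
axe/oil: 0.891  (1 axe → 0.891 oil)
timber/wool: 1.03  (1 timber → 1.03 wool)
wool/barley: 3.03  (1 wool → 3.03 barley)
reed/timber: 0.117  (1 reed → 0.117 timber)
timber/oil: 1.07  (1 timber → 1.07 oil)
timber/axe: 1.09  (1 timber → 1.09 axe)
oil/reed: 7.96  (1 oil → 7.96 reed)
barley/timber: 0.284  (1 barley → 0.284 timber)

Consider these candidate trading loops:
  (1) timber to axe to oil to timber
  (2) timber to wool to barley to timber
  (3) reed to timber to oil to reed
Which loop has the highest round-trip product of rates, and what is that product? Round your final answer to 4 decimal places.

(1) 1.09 × 0.891 × 0.885 = 0.85950
(2) 1.03 × 3.03 × 0.284 = 0.88634
(3) 0.117 × 1.07 × 7.96 = 0.99651
Highest is cycle (3) at 0.9965 (≤1, no arbitrage).

0.9965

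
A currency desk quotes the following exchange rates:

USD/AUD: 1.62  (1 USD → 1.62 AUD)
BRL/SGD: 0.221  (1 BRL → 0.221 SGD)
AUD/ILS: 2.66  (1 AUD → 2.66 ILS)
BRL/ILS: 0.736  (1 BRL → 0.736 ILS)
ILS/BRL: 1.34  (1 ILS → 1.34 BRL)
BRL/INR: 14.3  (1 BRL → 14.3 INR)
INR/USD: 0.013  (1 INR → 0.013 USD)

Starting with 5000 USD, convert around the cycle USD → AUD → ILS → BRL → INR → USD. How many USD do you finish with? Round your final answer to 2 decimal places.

5000 USD × 1.62 = 8100 AUD
8100 AUD × 2.66 = 21546 ILS
21546 ILS × 1.34 = 28871.64 BRL
28871.64 BRL × 14.3 = 412864.452 INR
412864.452 INR × 0.013 = 5367.237876 USD

5367.24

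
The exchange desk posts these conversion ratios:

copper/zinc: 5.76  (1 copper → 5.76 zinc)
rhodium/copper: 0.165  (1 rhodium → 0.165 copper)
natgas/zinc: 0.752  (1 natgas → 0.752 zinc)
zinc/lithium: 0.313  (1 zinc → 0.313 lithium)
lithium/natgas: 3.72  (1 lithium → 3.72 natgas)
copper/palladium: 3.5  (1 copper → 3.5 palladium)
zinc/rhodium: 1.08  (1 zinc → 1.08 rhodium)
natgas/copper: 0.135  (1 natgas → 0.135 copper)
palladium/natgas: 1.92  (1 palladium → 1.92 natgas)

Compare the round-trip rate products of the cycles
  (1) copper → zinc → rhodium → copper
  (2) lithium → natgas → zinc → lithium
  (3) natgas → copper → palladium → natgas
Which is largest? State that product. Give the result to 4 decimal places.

(1) 5.76 × 1.08 × 0.165 = 1.02643
(2) 3.72 × 0.752 × 0.313 = 0.87560
(3) 0.135 × 3.5 × 1.92 = 0.90720
Highest is cycle (1) at 1.0264 (>1, arbitrage).

1.0264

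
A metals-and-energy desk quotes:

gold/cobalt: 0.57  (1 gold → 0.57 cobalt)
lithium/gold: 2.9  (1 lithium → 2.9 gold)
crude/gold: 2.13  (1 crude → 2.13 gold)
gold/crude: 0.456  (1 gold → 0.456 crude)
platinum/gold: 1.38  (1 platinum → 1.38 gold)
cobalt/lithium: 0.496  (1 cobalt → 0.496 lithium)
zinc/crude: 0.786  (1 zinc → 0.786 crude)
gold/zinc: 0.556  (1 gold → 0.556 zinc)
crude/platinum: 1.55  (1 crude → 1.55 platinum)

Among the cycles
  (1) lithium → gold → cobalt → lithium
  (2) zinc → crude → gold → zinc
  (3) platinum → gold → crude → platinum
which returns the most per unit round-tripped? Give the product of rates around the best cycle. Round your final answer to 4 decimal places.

(1) 2.9 × 0.57 × 0.496 = 0.81989
(2) 0.786 × 2.13 × 0.556 = 0.93084
(3) 1.38 × 0.456 × 1.55 = 0.97538
Highest is cycle (3) at 0.9754 (≤1, no arbitrage).

0.9754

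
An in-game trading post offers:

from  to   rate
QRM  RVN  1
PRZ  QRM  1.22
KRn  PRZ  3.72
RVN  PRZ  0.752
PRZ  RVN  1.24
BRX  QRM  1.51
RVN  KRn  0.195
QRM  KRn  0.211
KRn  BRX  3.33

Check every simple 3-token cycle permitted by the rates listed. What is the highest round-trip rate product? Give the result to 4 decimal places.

1.0610

BRX→QRM→KRn→BRX: 1.51 × 0.211 × 3.33 = 1.06097
KRn→PRZ→QRM→KRn: 3.72 × 1.22 × 0.211 = 0.95760
RVN→PRZ→QRM→RVN: 0.752 × 1.22 × 1 = 0.91744
KRn→PRZ→RVN→KRn: 3.72 × 1.24 × 0.195 = 0.89950
Maximum is BRX→QRM→KRn→BRX at 1.0610; arbitrage exists.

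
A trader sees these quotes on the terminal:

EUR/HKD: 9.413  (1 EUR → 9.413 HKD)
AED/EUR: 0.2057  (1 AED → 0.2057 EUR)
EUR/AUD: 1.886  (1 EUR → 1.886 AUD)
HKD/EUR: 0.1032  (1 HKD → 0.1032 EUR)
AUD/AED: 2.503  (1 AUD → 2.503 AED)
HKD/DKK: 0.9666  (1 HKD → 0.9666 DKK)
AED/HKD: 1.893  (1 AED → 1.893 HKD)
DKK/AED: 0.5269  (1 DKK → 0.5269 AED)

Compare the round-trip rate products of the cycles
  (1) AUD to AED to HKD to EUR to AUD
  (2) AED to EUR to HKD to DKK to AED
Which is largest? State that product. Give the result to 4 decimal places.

(1) 2.503 × 1.893 × 0.1032 × 1.886 = 0.92222
(2) 0.2057 × 9.413 × 0.9666 × 0.5269 = 0.98614
Highest is cycle (2) at 0.9861 (≤1, no arbitrage).

0.9861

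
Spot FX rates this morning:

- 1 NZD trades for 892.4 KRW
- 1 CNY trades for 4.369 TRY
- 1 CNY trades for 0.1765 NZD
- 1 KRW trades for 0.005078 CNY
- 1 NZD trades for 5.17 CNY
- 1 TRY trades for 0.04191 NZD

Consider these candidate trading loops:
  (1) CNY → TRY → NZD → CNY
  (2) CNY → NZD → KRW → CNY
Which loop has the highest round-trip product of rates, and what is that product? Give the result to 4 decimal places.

(1) 4.369 × 0.04191 × 5.17 = 0.94665
(2) 0.1765 × 892.4 × 0.005078 = 0.79983
Highest is cycle (1) at 0.9467 (≤1, no arbitrage).

0.9467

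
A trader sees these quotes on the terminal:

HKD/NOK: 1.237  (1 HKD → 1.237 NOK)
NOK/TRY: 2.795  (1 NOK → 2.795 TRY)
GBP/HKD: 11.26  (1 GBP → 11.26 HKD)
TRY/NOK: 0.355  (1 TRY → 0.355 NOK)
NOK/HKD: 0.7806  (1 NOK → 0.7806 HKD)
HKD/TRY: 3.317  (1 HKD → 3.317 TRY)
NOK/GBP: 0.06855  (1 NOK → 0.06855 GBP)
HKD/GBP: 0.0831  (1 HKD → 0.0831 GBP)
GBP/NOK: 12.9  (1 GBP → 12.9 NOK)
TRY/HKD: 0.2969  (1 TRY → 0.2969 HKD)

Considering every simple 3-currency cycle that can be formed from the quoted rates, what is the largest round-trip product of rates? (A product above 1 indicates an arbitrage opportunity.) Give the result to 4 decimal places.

TRY→HKD→NOK→TRY: 0.2969 × 1.237 × 2.795 = 1.02651
HKD→NOK→GBP→HKD: 1.237 × 0.06855 × 11.26 = 0.95481
TRY→NOK→HKD→TRY: 0.355 × 0.7806 × 3.317 = 0.91918
HKD→GBP→NOK→HKD: 0.0831 × 12.9 × 0.7806 = 0.83680
Maximum is TRY→HKD→NOK→TRY at 1.0265; arbitrage exists.

1.0265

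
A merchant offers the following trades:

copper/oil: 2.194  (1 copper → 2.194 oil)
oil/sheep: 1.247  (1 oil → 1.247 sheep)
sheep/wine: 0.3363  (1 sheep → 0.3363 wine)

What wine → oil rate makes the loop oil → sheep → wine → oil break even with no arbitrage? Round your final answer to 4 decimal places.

Known legs of the cycle: 1.247 × 0.3363 = 0.4193661
For no arbitrage the full-cycle product must be 1, so the missing rate is 1 / 0.4193661 ≈ 2.384551.

2.3846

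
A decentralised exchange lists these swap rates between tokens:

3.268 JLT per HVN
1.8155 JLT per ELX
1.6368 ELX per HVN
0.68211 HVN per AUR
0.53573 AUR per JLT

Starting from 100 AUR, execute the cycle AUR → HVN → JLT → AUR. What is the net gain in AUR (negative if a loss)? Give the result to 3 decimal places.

19.421

100 AUR × 0.68211 = 68.211 HVN
68.211 HVN × 3.268 = 222.913548 JLT
222.913548 JLT × 0.53573 = 119.42147507004 AUR
Net change: 119.42147507004 − 100 = 19.42147507004 AUR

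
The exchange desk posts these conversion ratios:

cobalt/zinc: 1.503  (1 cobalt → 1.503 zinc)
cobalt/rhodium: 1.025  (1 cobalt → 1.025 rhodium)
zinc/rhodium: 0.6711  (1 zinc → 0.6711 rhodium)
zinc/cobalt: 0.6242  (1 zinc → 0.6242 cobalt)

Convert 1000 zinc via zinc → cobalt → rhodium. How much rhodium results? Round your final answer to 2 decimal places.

1000 zinc × 0.6242 = 624.2 cobalt
624.2 cobalt × 1.025 = 639.805 rhodium

639.81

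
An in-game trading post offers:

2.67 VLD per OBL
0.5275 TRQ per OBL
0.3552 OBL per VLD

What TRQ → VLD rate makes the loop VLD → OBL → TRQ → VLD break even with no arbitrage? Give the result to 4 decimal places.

Known legs of the cycle: 0.3552 × 0.5275 = 0.187368
For no arbitrage the full-cycle product must be 1, so the missing rate is 1 / 0.187368 ≈ 5.337091.

5.3371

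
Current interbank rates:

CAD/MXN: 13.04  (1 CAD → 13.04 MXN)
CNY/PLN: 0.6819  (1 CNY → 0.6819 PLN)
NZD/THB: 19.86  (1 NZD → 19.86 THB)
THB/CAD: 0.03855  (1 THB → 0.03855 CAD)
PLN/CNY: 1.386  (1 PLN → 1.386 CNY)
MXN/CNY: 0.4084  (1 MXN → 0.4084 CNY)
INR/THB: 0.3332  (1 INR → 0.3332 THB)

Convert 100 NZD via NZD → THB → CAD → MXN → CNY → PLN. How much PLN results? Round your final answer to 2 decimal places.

100 NZD × 19.86 = 1986 THB
1986 THB × 0.03855 = 76.5603 CAD
76.5603 CAD × 13.04 = 998.346312 MXN
998.346312 MXN × 0.4084 = 407.7246338208 CNY
407.7246338208 CNY × 0.6819 = 278.02742780240352 PLN

278.03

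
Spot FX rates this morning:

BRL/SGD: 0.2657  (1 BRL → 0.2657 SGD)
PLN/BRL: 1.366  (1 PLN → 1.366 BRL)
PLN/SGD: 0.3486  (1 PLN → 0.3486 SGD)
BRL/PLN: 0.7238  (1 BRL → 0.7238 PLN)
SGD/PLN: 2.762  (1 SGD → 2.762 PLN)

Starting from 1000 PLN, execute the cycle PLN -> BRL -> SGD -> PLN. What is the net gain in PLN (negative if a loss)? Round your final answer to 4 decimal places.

1000 PLN × 1.366 = 1366 BRL
1366 BRL × 0.2657 = 362.9462 SGD
362.9462 SGD × 2.762 = 1002.4574044 PLN
Net change: 1002.4574044 − 1000 = 2.4574044 PLN

2.4574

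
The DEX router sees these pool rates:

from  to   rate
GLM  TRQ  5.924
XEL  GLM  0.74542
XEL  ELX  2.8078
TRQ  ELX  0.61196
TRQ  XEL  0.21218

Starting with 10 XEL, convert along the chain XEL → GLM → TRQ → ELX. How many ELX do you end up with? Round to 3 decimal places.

27.023

10 XEL × 0.74542 = 7.4542 GLM
7.4542 GLM × 5.924 = 44.1586808 TRQ
44.1586808 TRQ × 0.61196 = 27.023346302368 ELX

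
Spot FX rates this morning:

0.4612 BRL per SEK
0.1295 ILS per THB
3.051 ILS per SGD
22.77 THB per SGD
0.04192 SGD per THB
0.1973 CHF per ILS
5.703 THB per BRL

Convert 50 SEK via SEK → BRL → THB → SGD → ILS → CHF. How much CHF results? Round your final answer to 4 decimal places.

50 SEK × 0.4612 = 23.06 BRL
23.06 BRL × 5.703 = 131.51118 THB
131.51118 THB × 0.04192 = 5.5129486656 SGD
5.5129486656 SGD × 3.051 = 16.8200063787456 ILS
16.8200063787456 ILS × 0.1973 = 3.31858725852650688 CHF

3.3186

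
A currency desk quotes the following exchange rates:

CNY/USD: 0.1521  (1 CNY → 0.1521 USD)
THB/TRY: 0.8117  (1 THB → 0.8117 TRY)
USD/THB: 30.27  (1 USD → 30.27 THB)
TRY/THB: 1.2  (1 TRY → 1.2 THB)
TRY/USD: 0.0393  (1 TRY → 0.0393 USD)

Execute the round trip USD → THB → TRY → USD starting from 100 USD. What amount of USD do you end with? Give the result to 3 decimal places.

96.561

100 USD × 30.27 = 3027 THB
3027 THB × 0.8117 = 2457.0159 TRY
2457.0159 TRY × 0.0393 = 96.56072487 USD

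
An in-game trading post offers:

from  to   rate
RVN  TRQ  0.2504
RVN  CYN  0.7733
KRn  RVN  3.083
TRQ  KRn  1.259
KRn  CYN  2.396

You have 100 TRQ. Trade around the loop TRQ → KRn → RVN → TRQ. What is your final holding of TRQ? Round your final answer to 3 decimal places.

97.193

100 TRQ × 1.259 = 125.9 KRn
125.9 KRn × 3.083 = 388.1497 RVN
388.1497 RVN × 0.2504 = 97.19268488 TRQ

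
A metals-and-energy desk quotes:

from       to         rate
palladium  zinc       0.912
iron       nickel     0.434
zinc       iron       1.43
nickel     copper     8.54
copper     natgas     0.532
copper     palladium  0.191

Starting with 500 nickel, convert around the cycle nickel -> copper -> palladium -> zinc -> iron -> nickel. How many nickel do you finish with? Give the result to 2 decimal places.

500 nickel × 8.54 = 4270 copper
4270 copper × 0.191 = 815.57 palladium
815.57 palladium × 0.912 = 743.79984 zinc
743.79984 zinc × 1.43 = 1063.6337712 iron
1063.6337712 iron × 0.434 = 461.6170567008 nickel

461.62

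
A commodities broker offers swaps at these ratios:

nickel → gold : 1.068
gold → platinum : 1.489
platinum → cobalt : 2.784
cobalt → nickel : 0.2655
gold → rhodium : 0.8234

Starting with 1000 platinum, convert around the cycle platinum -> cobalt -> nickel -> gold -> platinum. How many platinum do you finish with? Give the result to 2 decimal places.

1000 platinum × 2.784 = 2784 cobalt
2784 cobalt × 0.2655 = 739.152 nickel
739.152 nickel × 1.068 = 789.414336 gold
789.414336 gold × 1.489 = 1175.437946304 platinum

1175.44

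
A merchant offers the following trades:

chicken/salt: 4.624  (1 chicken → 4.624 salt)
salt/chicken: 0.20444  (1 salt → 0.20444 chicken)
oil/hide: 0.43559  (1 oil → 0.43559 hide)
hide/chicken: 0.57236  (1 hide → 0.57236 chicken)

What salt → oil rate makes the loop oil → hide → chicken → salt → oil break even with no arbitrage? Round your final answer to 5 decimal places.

0.86743

Known legs of the cycle: 0.43559 × 0.57236 × 4.624 = 1.1528292880576
For no arbitrage the full-cycle product must be 1, so the missing rate is 1 / 1.1528292880576 ≈ 0.8674311.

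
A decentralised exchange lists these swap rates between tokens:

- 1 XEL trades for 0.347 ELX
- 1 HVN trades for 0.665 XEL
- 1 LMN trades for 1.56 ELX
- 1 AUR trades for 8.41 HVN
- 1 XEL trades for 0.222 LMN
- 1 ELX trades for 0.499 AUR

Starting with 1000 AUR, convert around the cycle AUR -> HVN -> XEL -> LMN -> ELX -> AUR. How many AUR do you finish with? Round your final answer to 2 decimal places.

966.49

1000 AUR × 8.41 = 8410 HVN
8410 HVN × 0.665 = 5592.65 XEL
5592.65 XEL × 0.222 = 1241.5683 LMN
1241.5683 LMN × 1.56 = 1936.846548 ELX
1936.846548 ELX × 0.499 = 966.486427452 AUR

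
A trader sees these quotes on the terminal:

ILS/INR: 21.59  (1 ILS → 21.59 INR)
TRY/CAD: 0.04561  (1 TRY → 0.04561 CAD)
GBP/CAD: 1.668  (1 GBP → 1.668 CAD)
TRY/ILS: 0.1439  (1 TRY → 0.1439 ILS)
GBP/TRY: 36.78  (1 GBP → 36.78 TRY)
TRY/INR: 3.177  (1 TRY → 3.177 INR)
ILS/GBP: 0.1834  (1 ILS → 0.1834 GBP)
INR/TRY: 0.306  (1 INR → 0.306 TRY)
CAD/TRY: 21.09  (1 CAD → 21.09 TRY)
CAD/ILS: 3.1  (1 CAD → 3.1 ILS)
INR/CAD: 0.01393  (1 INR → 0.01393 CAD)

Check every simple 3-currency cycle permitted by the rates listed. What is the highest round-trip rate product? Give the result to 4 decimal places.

0.9707

TRY→ILS→GBP→TRY: 0.1439 × 0.1834 × 36.78 = 0.97067
TRY→ILS→INR→TRY: 0.1439 × 21.59 × 0.306 = 0.95068
CAD→ILS→GBP→CAD: 3.1 × 0.1834 × 1.668 = 0.94832
CAD→TRY→INR→CAD: 21.09 × 3.177 × 0.01393 = 0.93335
CAD→ILS→INR→CAD: 3.1 × 21.59 × 0.01393 = 0.93232
Maximum is TRY→ILS→GBP→TRY at 0.9707; no arbitrage — every cycle loses value.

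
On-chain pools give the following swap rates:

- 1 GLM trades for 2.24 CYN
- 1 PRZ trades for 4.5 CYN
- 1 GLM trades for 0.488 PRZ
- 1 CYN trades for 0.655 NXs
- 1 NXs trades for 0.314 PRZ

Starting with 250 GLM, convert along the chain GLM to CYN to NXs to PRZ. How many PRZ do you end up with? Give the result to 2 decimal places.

250 GLM × 2.24 = 560 CYN
560 CYN × 0.655 = 366.8 NXs
366.8 NXs × 0.314 = 115.1752 PRZ

115.18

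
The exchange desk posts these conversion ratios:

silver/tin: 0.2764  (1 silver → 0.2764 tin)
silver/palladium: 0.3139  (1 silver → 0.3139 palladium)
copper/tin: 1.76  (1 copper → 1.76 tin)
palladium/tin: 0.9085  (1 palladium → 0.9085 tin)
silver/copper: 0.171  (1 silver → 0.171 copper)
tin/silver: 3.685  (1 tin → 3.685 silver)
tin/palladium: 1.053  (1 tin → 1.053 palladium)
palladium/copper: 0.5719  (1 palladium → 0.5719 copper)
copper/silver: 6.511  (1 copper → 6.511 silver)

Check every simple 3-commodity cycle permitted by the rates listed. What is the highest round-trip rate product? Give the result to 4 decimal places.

copper→silver→palladium→copper: 6.511 × 0.3139 × 0.5719 = 1.16885
tin→silver→copper→tin: 3.685 × 0.171 × 1.76 = 1.10904
tin→palladium→copper→tin: 1.053 × 0.5719 × 1.76 = 1.05989
tin→silver→palladium→tin: 3.685 × 0.3139 × 0.9085 = 1.05088
Maximum is copper→silver→palladium→copper at 1.1689; arbitrage exists.

1.1689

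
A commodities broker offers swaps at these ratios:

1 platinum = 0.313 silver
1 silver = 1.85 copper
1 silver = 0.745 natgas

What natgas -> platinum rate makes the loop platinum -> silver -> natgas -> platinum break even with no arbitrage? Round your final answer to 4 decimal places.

Known legs of the cycle: 0.313 × 0.745 = 0.233185
For no arbitrage the full-cycle product must be 1, so the missing rate is 1 / 0.233185 ≈ 4.288441.

4.2884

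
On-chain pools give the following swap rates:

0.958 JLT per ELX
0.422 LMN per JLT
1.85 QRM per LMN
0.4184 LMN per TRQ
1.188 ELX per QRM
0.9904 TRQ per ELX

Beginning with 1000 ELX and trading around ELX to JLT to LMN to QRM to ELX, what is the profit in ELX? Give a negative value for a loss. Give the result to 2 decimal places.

1000 ELX × 0.958 = 958 JLT
958 JLT × 0.422 = 404.276 LMN
404.276 LMN × 1.85 = 747.9106 QRM
747.9106 QRM × 1.188 = 888.5177928 ELX
Net change: 888.5177928 − 1000 = -111.4822072 ELX

-111.48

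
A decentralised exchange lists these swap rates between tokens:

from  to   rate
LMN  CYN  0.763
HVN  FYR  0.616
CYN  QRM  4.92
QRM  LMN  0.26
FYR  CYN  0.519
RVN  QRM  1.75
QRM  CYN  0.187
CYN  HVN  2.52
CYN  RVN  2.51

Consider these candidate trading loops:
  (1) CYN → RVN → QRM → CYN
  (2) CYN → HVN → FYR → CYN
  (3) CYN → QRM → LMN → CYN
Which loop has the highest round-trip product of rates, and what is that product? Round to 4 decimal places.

0.9760

(1) 2.51 × 1.75 × 0.187 = 0.82140
(2) 2.52 × 0.616 × 0.519 = 0.80565
(3) 4.92 × 0.26 × 0.763 = 0.97603
Highest is cycle (3) at 0.9760 (≤1, no arbitrage).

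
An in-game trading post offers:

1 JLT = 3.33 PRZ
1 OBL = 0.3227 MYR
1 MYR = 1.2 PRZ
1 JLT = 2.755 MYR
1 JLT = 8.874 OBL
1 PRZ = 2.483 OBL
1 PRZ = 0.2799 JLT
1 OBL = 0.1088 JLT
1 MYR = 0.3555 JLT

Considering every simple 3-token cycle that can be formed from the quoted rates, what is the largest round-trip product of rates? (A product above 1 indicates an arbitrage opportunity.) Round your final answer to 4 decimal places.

MYR→JLT→OBL→MYR: 0.3555 × 8.874 × 0.3227 = 1.01802
MYR→PRZ→OBL→MYR: 1.2 × 2.483 × 0.3227 = 0.96152
MYR→PRZ→JLT→MYR: 1.2 × 0.2799 × 2.755 = 0.92535
PRZ→OBL→JLT→PRZ: 2.483 × 0.1088 × 3.33 = 0.89960
Maximum is MYR→JLT→OBL→MYR at 1.0180; arbitrage exists.

1.0180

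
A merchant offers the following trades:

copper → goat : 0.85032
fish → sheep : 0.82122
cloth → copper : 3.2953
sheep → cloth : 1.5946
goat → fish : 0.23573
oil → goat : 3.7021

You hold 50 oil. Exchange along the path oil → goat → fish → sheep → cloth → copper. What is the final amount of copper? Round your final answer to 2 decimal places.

50 oil × 3.7021 = 185.105 goat
185.105 goat × 0.23573 = 43.63480165 fish
43.63480165 fish × 0.82122 = 35.833771811013 sheep
35.833771811013 sheep × 1.5946 = 57.1405325298413298 cloth
57.1405325298413298 cloth × 3.2953 = 188.29519684558613408994 copper

188.30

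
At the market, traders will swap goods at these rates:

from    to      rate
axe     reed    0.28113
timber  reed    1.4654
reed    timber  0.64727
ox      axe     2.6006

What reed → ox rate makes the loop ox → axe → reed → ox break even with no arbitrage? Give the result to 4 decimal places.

Known legs of the cycle: 2.6006 × 0.28113 = 0.731106678
For no arbitrage the full-cycle product must be 1, so the missing rate is 1 / 0.731106678 ≈ 1.367789.

1.3678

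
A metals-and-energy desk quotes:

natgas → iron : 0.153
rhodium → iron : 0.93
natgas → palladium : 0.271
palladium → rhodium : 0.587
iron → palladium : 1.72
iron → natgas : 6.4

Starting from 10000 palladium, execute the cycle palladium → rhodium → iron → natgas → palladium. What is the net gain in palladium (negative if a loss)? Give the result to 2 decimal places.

10000 palladium × 0.587 = 5870 rhodium
5870 rhodium × 0.93 = 5459.1 iron
5459.1 iron × 6.4 = 34938.24 natgas
34938.24 natgas × 0.271 = 9468.26304 palladium
Net change: 9468.26304 − 10000 = -531.73696 palladium

-531.74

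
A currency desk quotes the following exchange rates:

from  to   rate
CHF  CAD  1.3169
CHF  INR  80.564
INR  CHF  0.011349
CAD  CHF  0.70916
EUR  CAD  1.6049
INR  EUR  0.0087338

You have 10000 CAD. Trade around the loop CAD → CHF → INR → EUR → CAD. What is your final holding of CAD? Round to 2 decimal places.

8008.23

10000 CAD × 0.70916 = 7091.6 CHF
7091.6 CHF × 80.564 = 571327.6624 INR
571327.6624 INR × 0.0087338 = 4989.86153786912 EUR
4989.86153786912 EUR × 1.6049 = 8008.228782126150688 CAD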